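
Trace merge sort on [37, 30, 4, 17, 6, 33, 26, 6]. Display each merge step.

Divide and conquer:
  Merge [37] + [30] -> [30, 37]
  Merge [4] + [17] -> [4, 17]
  Merge [30, 37] + [4, 17] -> [4, 17, 30, 37]
  Merge [6] + [33] -> [6, 33]
  Merge [26] + [6] -> [6, 26]
  Merge [6, 33] + [6, 26] -> [6, 6, 26, 33]
  Merge [4, 17, 30, 37] + [6, 6, 26, 33] -> [4, 6, 6, 17, 26, 30, 33, 37]


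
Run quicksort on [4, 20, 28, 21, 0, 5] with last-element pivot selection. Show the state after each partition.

Partition 1: pivot=5 at index 2 -> [4, 0, 5, 21, 20, 28]
Partition 2: pivot=0 at index 0 -> [0, 4, 5, 21, 20, 28]
Partition 3: pivot=28 at index 5 -> [0, 4, 5, 21, 20, 28]
Partition 4: pivot=20 at index 3 -> [0, 4, 5, 20, 21, 28]


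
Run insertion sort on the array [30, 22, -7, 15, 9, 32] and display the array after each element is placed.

First element 30 is already 'sorted'
Insert 22: shifted 1 elements -> [22, 30, -7, 15, 9, 32]
Insert -7: shifted 2 elements -> [-7, 22, 30, 15, 9, 32]
Insert 15: shifted 2 elements -> [-7, 15, 22, 30, 9, 32]
Insert 9: shifted 3 elements -> [-7, 9, 15, 22, 30, 32]
Insert 32: shifted 0 elements -> [-7, 9, 15, 22, 30, 32]


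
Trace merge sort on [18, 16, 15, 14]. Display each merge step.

Divide and conquer:
  Merge [18] + [16] -> [16, 18]
  Merge [15] + [14] -> [14, 15]
  Merge [16, 18] + [14, 15] -> [14, 15, 16, 18]


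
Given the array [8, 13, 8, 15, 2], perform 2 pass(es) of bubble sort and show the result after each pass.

After pass 1: [8, 8, 13, 2, 15] (2 swaps)
After pass 2: [8, 8, 2, 13, 15] (1 swaps)
Total swaps: 3


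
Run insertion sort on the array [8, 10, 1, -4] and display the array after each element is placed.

First element 8 is already 'sorted'
Insert 10: shifted 0 elements -> [8, 10, 1, -4]
Insert 1: shifted 2 elements -> [1, 8, 10, -4]
Insert -4: shifted 3 elements -> [-4, 1, 8, 10]


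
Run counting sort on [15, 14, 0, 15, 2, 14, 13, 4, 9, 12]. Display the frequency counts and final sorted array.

Count array: [1, 0, 1, 0, 1, 0, 0, 0, 0, 1, 0, 0, 1, 1, 2, 2]
(count[i] = number of elements equal to i)
Cumulative count: [1, 1, 2, 2, 3, 3, 3, 3, 3, 4, 4, 4, 5, 6, 8, 10]
Sorted: [0, 2, 4, 9, 12, 13, 14, 14, 15, 15]


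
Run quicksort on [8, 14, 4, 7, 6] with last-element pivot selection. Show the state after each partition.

Partition 1: pivot=6 at index 1 -> [4, 6, 8, 7, 14]
Partition 2: pivot=14 at index 4 -> [4, 6, 8, 7, 14]
Partition 3: pivot=7 at index 2 -> [4, 6, 7, 8, 14]


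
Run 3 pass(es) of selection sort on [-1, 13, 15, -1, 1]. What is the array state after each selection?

Pass 1: Select minimum -1 at index 0, swap -> [-1, 13, 15, -1, 1]
Pass 2: Select minimum -1 at index 3, swap -> [-1, -1, 15, 13, 1]
Pass 3: Select minimum 1 at index 4, swap -> [-1, -1, 1, 13, 15]


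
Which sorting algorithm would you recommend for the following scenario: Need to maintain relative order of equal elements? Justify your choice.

Best choice: Merge sort or Insertion sort
Reason: Both are stable; quicksort and heapsort are not stable


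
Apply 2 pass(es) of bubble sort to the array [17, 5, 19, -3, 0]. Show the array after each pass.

After pass 1: [5, 17, -3, 0, 19] (3 swaps)
After pass 2: [5, -3, 0, 17, 19] (2 swaps)
Total swaps: 5


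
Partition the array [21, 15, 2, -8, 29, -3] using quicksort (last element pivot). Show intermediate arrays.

Partition 1: pivot=-3 at index 1 -> [-8, -3, 2, 21, 29, 15]
Partition 2: pivot=15 at index 3 -> [-8, -3, 2, 15, 29, 21]
Partition 3: pivot=21 at index 4 -> [-8, -3, 2, 15, 21, 29]


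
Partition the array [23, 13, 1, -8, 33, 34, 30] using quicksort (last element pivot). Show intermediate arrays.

Partition 1: pivot=30 at index 4 -> [23, 13, 1, -8, 30, 34, 33]
Partition 2: pivot=-8 at index 0 -> [-8, 13, 1, 23, 30, 34, 33]
Partition 3: pivot=23 at index 3 -> [-8, 13, 1, 23, 30, 34, 33]
Partition 4: pivot=1 at index 1 -> [-8, 1, 13, 23, 30, 34, 33]
Partition 5: pivot=33 at index 5 -> [-8, 1, 13, 23, 30, 33, 34]


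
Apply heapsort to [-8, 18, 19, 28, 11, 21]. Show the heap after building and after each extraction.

Build heap: [28, 18, 21, -8, 11, 19]
Extract 28: [21, 18, 19, -8, 11, 28]
Extract 21: [19, 18, 11, -8, 21, 28]
Extract 19: [18, -8, 11, 19, 21, 28]
Extract 18: [11, -8, 18, 19, 21, 28]
Extract 11: [-8, 11, 18, 19, 21, 28]


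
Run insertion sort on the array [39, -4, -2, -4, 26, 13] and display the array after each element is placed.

First element 39 is already 'sorted'
Insert -4: shifted 1 elements -> [-4, 39, -2, -4, 26, 13]
Insert -2: shifted 1 elements -> [-4, -2, 39, -4, 26, 13]
Insert -4: shifted 2 elements -> [-4, -4, -2, 39, 26, 13]
Insert 26: shifted 1 elements -> [-4, -4, -2, 26, 39, 13]
Insert 13: shifted 2 elements -> [-4, -4, -2, 13, 26, 39]


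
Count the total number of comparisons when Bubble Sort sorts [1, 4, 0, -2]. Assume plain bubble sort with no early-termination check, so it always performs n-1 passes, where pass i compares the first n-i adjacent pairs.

Pass 1: compare adjacent pairs (0,1)..(2,3) = 3 comparison(s), 2 swap(s) -> [1, 0, -2, 4]
Pass 2: compare adjacent pairs (0,1)..(1,2) = 2 comparison(s), 2 swap(s) -> [0, -2, 1, 4]
Pass 3: compare adjacent pairs (0,1)..(0,1) = 1 comparison(s), 1 swap(s) -> [-2, 0, 1, 4]
Total comparisons: 3 + 2 + 1 = 6


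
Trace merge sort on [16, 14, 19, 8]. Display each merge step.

Divide and conquer:
  Merge [16] + [14] -> [14, 16]
  Merge [19] + [8] -> [8, 19]
  Merge [14, 16] + [8, 19] -> [8, 14, 16, 19]


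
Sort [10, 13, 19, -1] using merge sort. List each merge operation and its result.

Divide and conquer:
  Merge [10] + [13] -> [10, 13]
  Merge [19] + [-1] -> [-1, 19]
  Merge [10, 13] + [-1, 19] -> [-1, 10, 13, 19]


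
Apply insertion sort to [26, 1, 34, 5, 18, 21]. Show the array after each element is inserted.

First element 26 is already 'sorted'
Insert 1: shifted 1 elements -> [1, 26, 34, 5, 18, 21]
Insert 34: shifted 0 elements -> [1, 26, 34, 5, 18, 21]
Insert 5: shifted 2 elements -> [1, 5, 26, 34, 18, 21]
Insert 18: shifted 2 elements -> [1, 5, 18, 26, 34, 21]
Insert 21: shifted 2 elements -> [1, 5, 18, 21, 26, 34]


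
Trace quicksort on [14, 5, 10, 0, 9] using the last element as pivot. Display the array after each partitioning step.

Partition 1: pivot=9 at index 2 -> [5, 0, 9, 14, 10]
Partition 2: pivot=0 at index 0 -> [0, 5, 9, 14, 10]
Partition 3: pivot=10 at index 3 -> [0, 5, 9, 10, 14]


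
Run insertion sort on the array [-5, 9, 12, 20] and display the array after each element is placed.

First element -5 is already 'sorted'
Insert 9: shifted 0 elements -> [-5, 9, 12, 20]
Insert 12: shifted 0 elements -> [-5, 9, 12, 20]
Insert 20: shifted 0 elements -> [-5, 9, 12, 20]


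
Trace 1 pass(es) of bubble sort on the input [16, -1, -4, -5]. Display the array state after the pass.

After pass 1: [-1, -4, -5, 16] (3 swaps)
Total swaps: 3


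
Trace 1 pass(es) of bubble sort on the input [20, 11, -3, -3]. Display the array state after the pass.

After pass 1: [11, -3, -3, 20] (3 swaps)
Total swaps: 3


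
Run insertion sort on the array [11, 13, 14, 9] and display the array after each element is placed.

First element 11 is already 'sorted'
Insert 13: shifted 0 elements -> [11, 13, 14, 9]
Insert 14: shifted 0 elements -> [11, 13, 14, 9]
Insert 9: shifted 3 elements -> [9, 11, 13, 14]


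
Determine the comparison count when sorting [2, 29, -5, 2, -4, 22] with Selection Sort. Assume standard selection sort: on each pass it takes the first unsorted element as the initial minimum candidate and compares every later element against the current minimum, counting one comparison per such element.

Pass 1: scan indices 1..5 for the minimum = 5 comparison(s); min is -5, place at index 0 -> [-5, 29, 2, 2, -4, 22]
Pass 2: scan indices 2..5 for the minimum = 4 comparison(s); min is -4, place at index 1 -> [-5, -4, 2, 2, 29, 22]
Pass 3: scan indices 3..5 for the minimum = 3 comparison(s); min is 2, place at index 2 -> [-5, -4, 2, 2, 29, 22]
Pass 4: scan indices 4..5 for the minimum = 2 comparison(s); min is 2, place at index 3 -> [-5, -4, 2, 2, 29, 22]
Pass 5: scan indices 5..5 for the minimum = 1 comparison(s); min is 22, place at index 4 -> [-5, -4, 2, 2, 22, 29]
Selection sort always scans the whole unsorted suffix, so the count is (n-1) + (n-2) + ... + 1 = n(n-1)/2 = 6*5/2 = 15 regardless of the input order.
Total comparisons: 5 + 4 + 3 + 2 + 1 = 15


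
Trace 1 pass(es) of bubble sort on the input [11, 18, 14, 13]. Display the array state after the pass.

After pass 1: [11, 14, 13, 18] (2 swaps)
Total swaps: 2


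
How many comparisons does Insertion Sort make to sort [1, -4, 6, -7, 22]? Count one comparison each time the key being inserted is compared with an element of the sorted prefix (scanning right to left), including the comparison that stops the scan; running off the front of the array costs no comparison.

Insert -4: 1 > -4 (shift), reached front = 1 comparison(s) -> [-4, 1, 6, -7, 22]
Insert 6: 1 <= 6 (stop) = 1 comparison(s) -> [-4, 1, 6, -7, 22]
Insert -7: 6 > -7 (shift), 1 > -7 (shift), -4 > -7 (shift), reached front = 3 comparison(s) -> [-7, -4, 1, 6, 22]
Insert 22: 6 <= 22 (stop) = 1 comparison(s) -> [-7, -4, 1, 6, 22]
Total comparisons: 1 + 1 + 3 + 1 = 6


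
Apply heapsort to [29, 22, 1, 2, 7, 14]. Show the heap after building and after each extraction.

Build heap: [29, 22, 14, 2, 7, 1]
Extract 29: [22, 7, 14, 2, 1, 29]
Extract 22: [14, 7, 1, 2, 22, 29]
Extract 14: [7, 2, 1, 14, 22, 29]
Extract 7: [2, 1, 7, 14, 22, 29]
Extract 2: [1, 2, 7, 14, 22, 29]


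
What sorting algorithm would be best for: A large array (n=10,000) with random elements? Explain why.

Best choice: Quicksort or Mergesort
Reason: Both have O(n log n) average case; quicksort has lower constant factors


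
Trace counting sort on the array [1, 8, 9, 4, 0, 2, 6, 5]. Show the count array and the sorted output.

Count array: [1, 1, 1, 0, 1, 1, 1, 0, 1, 1]
(count[i] = number of elements equal to i)
Cumulative count: [1, 2, 3, 3, 4, 5, 6, 6, 7, 8]
Sorted: [0, 1, 2, 4, 5, 6, 8, 9]


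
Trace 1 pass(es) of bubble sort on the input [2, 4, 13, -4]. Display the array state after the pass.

After pass 1: [2, 4, -4, 13] (1 swaps)
Total swaps: 1


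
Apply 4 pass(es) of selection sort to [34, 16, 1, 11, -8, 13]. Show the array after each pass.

Pass 1: Select minimum -8 at index 4, swap -> [-8, 16, 1, 11, 34, 13]
Pass 2: Select minimum 1 at index 2, swap -> [-8, 1, 16, 11, 34, 13]
Pass 3: Select minimum 11 at index 3, swap -> [-8, 1, 11, 16, 34, 13]
Pass 4: Select minimum 13 at index 5, swap -> [-8, 1, 11, 13, 34, 16]


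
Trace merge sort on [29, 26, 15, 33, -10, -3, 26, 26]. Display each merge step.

Divide and conquer:
  Merge [29] + [26] -> [26, 29]
  Merge [15] + [33] -> [15, 33]
  Merge [26, 29] + [15, 33] -> [15, 26, 29, 33]
  Merge [-10] + [-3] -> [-10, -3]
  Merge [26] + [26] -> [26, 26]
  Merge [-10, -3] + [26, 26] -> [-10, -3, 26, 26]
  Merge [15, 26, 29, 33] + [-10, -3, 26, 26] -> [-10, -3, 15, 26, 26, 26, 29, 33]


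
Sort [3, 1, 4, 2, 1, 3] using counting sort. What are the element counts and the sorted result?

Count array: [0, 2, 1, 2, 1]
(count[i] = number of elements equal to i)
Cumulative count: [0, 2, 3, 5, 6]
Sorted: [1, 1, 2, 3, 3, 4]


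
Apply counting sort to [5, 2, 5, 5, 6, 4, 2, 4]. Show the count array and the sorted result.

Count array: [0, 0, 2, 0, 2, 3, 1]
(count[i] = number of elements equal to i)
Cumulative count: [0, 0, 2, 2, 4, 7, 8]
Sorted: [2, 2, 4, 4, 5, 5, 5, 6]


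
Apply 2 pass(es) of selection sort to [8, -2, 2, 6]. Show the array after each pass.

Pass 1: Select minimum -2 at index 1, swap -> [-2, 8, 2, 6]
Pass 2: Select minimum 2 at index 2, swap -> [-2, 2, 8, 6]


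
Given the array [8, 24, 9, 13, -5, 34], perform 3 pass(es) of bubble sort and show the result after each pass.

After pass 1: [8, 9, 13, -5, 24, 34] (3 swaps)
After pass 2: [8, 9, -5, 13, 24, 34] (1 swaps)
After pass 3: [8, -5, 9, 13, 24, 34] (1 swaps)
Total swaps: 5


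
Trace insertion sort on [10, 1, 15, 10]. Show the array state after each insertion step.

First element 10 is already 'sorted'
Insert 1: shifted 1 elements -> [1, 10, 15, 10]
Insert 15: shifted 0 elements -> [1, 10, 15, 10]
Insert 10: shifted 1 elements -> [1, 10, 10, 15]


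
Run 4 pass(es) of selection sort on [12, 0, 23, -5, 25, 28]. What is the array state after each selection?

Pass 1: Select minimum -5 at index 3, swap -> [-5, 0, 23, 12, 25, 28]
Pass 2: Select minimum 0 at index 1, swap -> [-5, 0, 23, 12, 25, 28]
Pass 3: Select minimum 12 at index 3, swap -> [-5, 0, 12, 23, 25, 28]
Pass 4: Select minimum 23 at index 3, swap -> [-5, 0, 12, 23, 25, 28]


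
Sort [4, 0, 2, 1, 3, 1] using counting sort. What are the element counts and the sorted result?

Count array: [1, 2, 1, 1, 1]
(count[i] = number of elements equal to i)
Cumulative count: [1, 3, 4, 5, 6]
Sorted: [0, 1, 1, 2, 3, 4]


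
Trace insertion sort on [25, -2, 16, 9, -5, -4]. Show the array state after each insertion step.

First element 25 is already 'sorted'
Insert -2: shifted 1 elements -> [-2, 25, 16, 9, -5, -4]
Insert 16: shifted 1 elements -> [-2, 16, 25, 9, -5, -4]
Insert 9: shifted 2 elements -> [-2, 9, 16, 25, -5, -4]
Insert -5: shifted 4 elements -> [-5, -2, 9, 16, 25, -4]
Insert -4: shifted 4 elements -> [-5, -4, -2, 9, 16, 25]


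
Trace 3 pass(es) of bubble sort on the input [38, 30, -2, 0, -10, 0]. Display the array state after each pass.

After pass 1: [30, -2, 0, -10, 0, 38] (5 swaps)
After pass 2: [-2, 0, -10, 0, 30, 38] (4 swaps)
After pass 3: [-2, -10, 0, 0, 30, 38] (1 swaps)
Total swaps: 10


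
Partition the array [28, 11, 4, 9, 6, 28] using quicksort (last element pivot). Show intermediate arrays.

Partition 1: pivot=28 at index 5 -> [28, 11, 4, 9, 6, 28]
Partition 2: pivot=6 at index 1 -> [4, 6, 28, 9, 11, 28]
Partition 3: pivot=11 at index 3 -> [4, 6, 9, 11, 28, 28]


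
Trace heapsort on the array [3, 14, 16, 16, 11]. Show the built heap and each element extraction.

Build heap: [16, 14, 16, 3, 11]
Extract 16: [16, 14, 11, 3, 16]
Extract 16: [14, 3, 11, 16, 16]
Extract 14: [11, 3, 14, 16, 16]
Extract 11: [3, 11, 14, 16, 16]


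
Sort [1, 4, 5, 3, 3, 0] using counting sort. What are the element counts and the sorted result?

Count array: [1, 1, 0, 2, 1, 1]
(count[i] = number of elements equal to i)
Cumulative count: [1, 2, 2, 4, 5, 6]
Sorted: [0, 1, 3, 3, 4, 5]


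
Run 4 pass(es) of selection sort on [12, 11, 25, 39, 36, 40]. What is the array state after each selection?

Pass 1: Select minimum 11 at index 1, swap -> [11, 12, 25, 39, 36, 40]
Pass 2: Select minimum 12 at index 1, swap -> [11, 12, 25, 39, 36, 40]
Pass 3: Select minimum 25 at index 2, swap -> [11, 12, 25, 39, 36, 40]
Pass 4: Select minimum 36 at index 4, swap -> [11, 12, 25, 36, 39, 40]


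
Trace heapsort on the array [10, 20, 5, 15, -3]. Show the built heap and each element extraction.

Build heap: [20, 15, 5, 10, -3]
Extract 20: [15, 10, 5, -3, 20]
Extract 15: [10, -3, 5, 15, 20]
Extract 10: [5, -3, 10, 15, 20]
Extract 5: [-3, 5, 10, 15, 20]


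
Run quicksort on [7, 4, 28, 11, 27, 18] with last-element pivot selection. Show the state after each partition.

Partition 1: pivot=18 at index 3 -> [7, 4, 11, 18, 27, 28]
Partition 2: pivot=11 at index 2 -> [7, 4, 11, 18, 27, 28]
Partition 3: pivot=4 at index 0 -> [4, 7, 11, 18, 27, 28]
Partition 4: pivot=28 at index 5 -> [4, 7, 11, 18, 27, 28]


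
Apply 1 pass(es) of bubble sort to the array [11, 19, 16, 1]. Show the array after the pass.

After pass 1: [11, 16, 1, 19] (2 swaps)
Total swaps: 2


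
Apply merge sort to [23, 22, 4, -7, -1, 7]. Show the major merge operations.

Divide and conquer:
  Merge [22] + [4] -> [4, 22]
  Merge [23] + [4, 22] -> [4, 22, 23]
  Merge [-1] + [7] -> [-1, 7]
  Merge [-7] + [-1, 7] -> [-7, -1, 7]
  Merge [4, 22, 23] + [-7, -1, 7] -> [-7, -1, 4, 7, 22, 23]


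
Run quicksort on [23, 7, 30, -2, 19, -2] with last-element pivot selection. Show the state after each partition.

Partition 1: pivot=-2 at index 1 -> [-2, -2, 30, 23, 19, 7]
Partition 2: pivot=7 at index 2 -> [-2, -2, 7, 23, 19, 30]
Partition 3: pivot=30 at index 5 -> [-2, -2, 7, 23, 19, 30]
Partition 4: pivot=19 at index 3 -> [-2, -2, 7, 19, 23, 30]


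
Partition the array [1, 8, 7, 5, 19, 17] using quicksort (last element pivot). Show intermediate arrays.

Partition 1: pivot=17 at index 4 -> [1, 8, 7, 5, 17, 19]
Partition 2: pivot=5 at index 1 -> [1, 5, 7, 8, 17, 19]
Partition 3: pivot=8 at index 3 -> [1, 5, 7, 8, 17, 19]


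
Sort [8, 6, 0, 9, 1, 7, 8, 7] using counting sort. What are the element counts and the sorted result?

Count array: [1, 1, 0, 0, 0, 0, 1, 2, 2, 1]
(count[i] = number of elements equal to i)
Cumulative count: [1, 2, 2, 2, 2, 2, 3, 5, 7, 8]
Sorted: [0, 1, 6, 7, 7, 8, 8, 9]


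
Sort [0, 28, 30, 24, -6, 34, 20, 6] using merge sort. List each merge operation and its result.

Divide and conquer:
  Merge [0] + [28] -> [0, 28]
  Merge [30] + [24] -> [24, 30]
  Merge [0, 28] + [24, 30] -> [0, 24, 28, 30]
  Merge [-6] + [34] -> [-6, 34]
  Merge [20] + [6] -> [6, 20]
  Merge [-6, 34] + [6, 20] -> [-6, 6, 20, 34]
  Merge [0, 24, 28, 30] + [-6, 6, 20, 34] -> [-6, 0, 6, 20, 24, 28, 30, 34]


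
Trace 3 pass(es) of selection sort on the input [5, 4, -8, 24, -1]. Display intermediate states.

Pass 1: Select minimum -8 at index 2, swap -> [-8, 4, 5, 24, -1]
Pass 2: Select minimum -1 at index 4, swap -> [-8, -1, 5, 24, 4]
Pass 3: Select minimum 4 at index 4, swap -> [-8, -1, 4, 24, 5]


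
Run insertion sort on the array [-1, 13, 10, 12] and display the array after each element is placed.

First element -1 is already 'sorted'
Insert 13: shifted 0 elements -> [-1, 13, 10, 12]
Insert 10: shifted 1 elements -> [-1, 10, 13, 12]
Insert 12: shifted 1 elements -> [-1, 10, 12, 13]


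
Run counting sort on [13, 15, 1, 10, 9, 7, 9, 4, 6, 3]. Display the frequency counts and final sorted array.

Count array: [0, 1, 0, 1, 1, 0, 1, 1, 0, 2, 1, 0, 0, 1, 0, 1]
(count[i] = number of elements equal to i)
Cumulative count: [0, 1, 1, 2, 3, 3, 4, 5, 5, 7, 8, 8, 8, 9, 9, 10]
Sorted: [1, 3, 4, 6, 7, 9, 9, 10, 13, 15]


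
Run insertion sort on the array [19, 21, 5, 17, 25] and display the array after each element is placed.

First element 19 is already 'sorted'
Insert 21: shifted 0 elements -> [19, 21, 5, 17, 25]
Insert 5: shifted 2 elements -> [5, 19, 21, 17, 25]
Insert 17: shifted 2 elements -> [5, 17, 19, 21, 25]
Insert 25: shifted 0 elements -> [5, 17, 19, 21, 25]


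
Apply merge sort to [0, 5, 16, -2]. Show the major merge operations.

Divide and conquer:
  Merge [0] + [5] -> [0, 5]
  Merge [16] + [-2] -> [-2, 16]
  Merge [0, 5] + [-2, 16] -> [-2, 0, 5, 16]


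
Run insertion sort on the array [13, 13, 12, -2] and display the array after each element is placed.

First element 13 is already 'sorted'
Insert 13: shifted 0 elements -> [13, 13, 12, -2]
Insert 12: shifted 2 elements -> [12, 13, 13, -2]
Insert -2: shifted 3 elements -> [-2, 12, 13, 13]


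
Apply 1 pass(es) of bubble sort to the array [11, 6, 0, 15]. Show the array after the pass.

After pass 1: [6, 0, 11, 15] (2 swaps)
Total swaps: 2


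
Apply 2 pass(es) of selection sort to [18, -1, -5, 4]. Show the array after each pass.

Pass 1: Select minimum -5 at index 2, swap -> [-5, -1, 18, 4]
Pass 2: Select minimum -1 at index 1, swap -> [-5, -1, 18, 4]


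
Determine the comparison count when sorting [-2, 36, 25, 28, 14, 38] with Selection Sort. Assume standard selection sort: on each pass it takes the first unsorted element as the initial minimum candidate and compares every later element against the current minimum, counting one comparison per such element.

Pass 1: scan indices 1..5 for the minimum = 5 comparison(s); min is -2, place at index 0 -> [-2, 36, 25, 28, 14, 38]
Pass 2: scan indices 2..5 for the minimum = 4 comparison(s); min is 14, place at index 1 -> [-2, 14, 25, 28, 36, 38]
Pass 3: scan indices 3..5 for the minimum = 3 comparison(s); min is 25, place at index 2 -> [-2, 14, 25, 28, 36, 38]
Pass 4: scan indices 4..5 for the minimum = 2 comparison(s); min is 28, place at index 3 -> [-2, 14, 25, 28, 36, 38]
Pass 5: scan indices 5..5 for the minimum = 1 comparison(s); min is 36, place at index 4 -> [-2, 14, 25, 28, 36, 38]
Selection sort always scans the whole unsorted suffix, so the count is (n-1) + (n-2) + ... + 1 = n(n-1)/2 = 6*5/2 = 15 regardless of the input order.
Total comparisons: 5 + 4 + 3 + 2 + 1 = 15


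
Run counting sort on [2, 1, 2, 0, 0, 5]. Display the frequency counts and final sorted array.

Count array: [2, 1, 2, 0, 0, 1]
(count[i] = number of elements equal to i)
Cumulative count: [2, 3, 5, 5, 5, 6]
Sorted: [0, 0, 1, 2, 2, 5]


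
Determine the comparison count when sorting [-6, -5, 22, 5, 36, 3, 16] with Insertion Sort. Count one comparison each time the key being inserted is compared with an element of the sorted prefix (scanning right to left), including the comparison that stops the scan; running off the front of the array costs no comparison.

Insert -5: -6 <= -5 (stop) = 1 comparison(s) -> [-6, -5, 22, 5, 36, 3, 16]
Insert 22: -5 <= 22 (stop) = 1 comparison(s) -> [-6, -5, 22, 5, 36, 3, 16]
Insert 5: 22 > 5 (shift), -5 <= 5 (stop) = 2 comparison(s) -> [-6, -5, 5, 22, 36, 3, 16]
Insert 36: 22 <= 36 (stop) = 1 comparison(s) -> [-6, -5, 5, 22, 36, 3, 16]
Insert 3: 36 > 3 (shift), 22 > 3 (shift), 5 > 3 (shift), -5 <= 3 (stop) = 4 comparison(s) -> [-6, -5, 3, 5, 22, 36, 16]
Insert 16: 36 > 16 (shift), 22 > 16 (shift), 5 <= 16 (stop) = 3 comparison(s) -> [-6, -5, 3, 5, 16, 22, 36]
Total comparisons: 1 + 1 + 2 + 1 + 4 + 3 = 12


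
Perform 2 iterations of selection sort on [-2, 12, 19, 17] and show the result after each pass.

Pass 1: Select minimum -2 at index 0, swap -> [-2, 12, 19, 17]
Pass 2: Select minimum 12 at index 1, swap -> [-2, 12, 19, 17]


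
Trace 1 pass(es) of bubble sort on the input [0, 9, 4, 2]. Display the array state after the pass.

After pass 1: [0, 4, 2, 9] (2 swaps)
Total swaps: 2


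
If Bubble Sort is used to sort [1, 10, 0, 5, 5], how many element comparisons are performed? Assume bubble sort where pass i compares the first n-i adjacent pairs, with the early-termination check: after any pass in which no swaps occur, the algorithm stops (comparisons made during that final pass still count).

Pass 1: compare adjacent pairs (0,1)..(3,4) = 4 comparison(s), 3 swap(s) -> [1, 0, 5, 5, 10]
Pass 2: compare adjacent pairs (0,1)..(2,3) = 3 comparison(s), 1 swap(s) -> [0, 1, 5, 5, 10]
Pass 3: compare adjacent pairs (0,1)..(1,2) = 2 comparison(s), 0 swap(s) -> [0, 1, 5, 5, 10]
No swaps in this pass, so bubble sort stops here.
Total comparisons: 4 + 3 + 2 = 9


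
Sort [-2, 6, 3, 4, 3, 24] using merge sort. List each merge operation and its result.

Divide and conquer:
  Merge [6] + [3] -> [3, 6]
  Merge [-2] + [3, 6] -> [-2, 3, 6]
  Merge [3] + [24] -> [3, 24]
  Merge [4] + [3, 24] -> [3, 4, 24]
  Merge [-2, 3, 6] + [3, 4, 24] -> [-2, 3, 3, 4, 6, 24]


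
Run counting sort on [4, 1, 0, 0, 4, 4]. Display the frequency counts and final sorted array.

Count array: [2, 1, 0, 0, 3]
(count[i] = number of elements equal to i)
Cumulative count: [2, 3, 3, 3, 6]
Sorted: [0, 0, 1, 4, 4, 4]


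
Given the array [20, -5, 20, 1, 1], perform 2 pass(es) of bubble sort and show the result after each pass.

After pass 1: [-5, 20, 1, 1, 20] (3 swaps)
After pass 2: [-5, 1, 1, 20, 20] (2 swaps)
Total swaps: 5


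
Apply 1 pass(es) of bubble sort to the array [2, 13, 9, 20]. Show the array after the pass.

After pass 1: [2, 9, 13, 20] (1 swaps)
Total swaps: 1


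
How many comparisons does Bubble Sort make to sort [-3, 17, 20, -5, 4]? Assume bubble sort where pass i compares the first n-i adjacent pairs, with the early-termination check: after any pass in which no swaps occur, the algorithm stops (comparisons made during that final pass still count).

Pass 1: compare adjacent pairs (0,1)..(3,4) = 4 comparison(s), 2 swap(s) -> [-3, 17, -5, 4, 20]
Pass 2: compare adjacent pairs (0,1)..(2,3) = 3 comparison(s), 2 swap(s) -> [-3, -5, 4, 17, 20]
Pass 3: compare adjacent pairs (0,1)..(1,2) = 2 comparison(s), 1 swap(s) -> [-5, -3, 4, 17, 20]
Pass 4: compare adjacent pairs (0,1)..(0,1) = 1 comparison(s), 0 swap(s) -> [-5, -3, 4, 17, 20]
No swaps in this pass, so bubble sort stops here.
Total comparisons: 4 + 3 + 2 + 1 = 10


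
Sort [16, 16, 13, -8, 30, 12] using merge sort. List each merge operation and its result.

Divide and conquer:
  Merge [16] + [13] -> [13, 16]
  Merge [16] + [13, 16] -> [13, 16, 16]
  Merge [30] + [12] -> [12, 30]
  Merge [-8] + [12, 30] -> [-8, 12, 30]
  Merge [13, 16, 16] + [-8, 12, 30] -> [-8, 12, 13, 16, 16, 30]


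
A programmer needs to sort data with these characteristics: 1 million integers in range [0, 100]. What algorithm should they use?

Best choice: Counting sort
Reason: O(n + k) where k=100 is small; linear time beats O(n log n)


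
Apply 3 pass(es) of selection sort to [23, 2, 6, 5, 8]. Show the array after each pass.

Pass 1: Select minimum 2 at index 1, swap -> [2, 23, 6, 5, 8]
Pass 2: Select minimum 5 at index 3, swap -> [2, 5, 6, 23, 8]
Pass 3: Select minimum 6 at index 2, swap -> [2, 5, 6, 23, 8]


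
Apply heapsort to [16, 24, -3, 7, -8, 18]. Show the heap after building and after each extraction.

Build heap: [24, 16, 18, 7, -8, -3]
Extract 24: [18, 16, -3, 7, -8, 24]
Extract 18: [16, 7, -3, -8, 18, 24]
Extract 16: [7, -8, -3, 16, 18, 24]
Extract 7: [-3, -8, 7, 16, 18, 24]
Extract -3: [-8, -3, 7, 16, 18, 24]


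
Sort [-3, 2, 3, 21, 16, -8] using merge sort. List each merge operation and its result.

Divide and conquer:
  Merge [2] + [3] -> [2, 3]
  Merge [-3] + [2, 3] -> [-3, 2, 3]
  Merge [16] + [-8] -> [-8, 16]
  Merge [21] + [-8, 16] -> [-8, 16, 21]
  Merge [-3, 2, 3] + [-8, 16, 21] -> [-8, -3, 2, 3, 16, 21]


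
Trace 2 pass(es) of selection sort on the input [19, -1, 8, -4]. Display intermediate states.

Pass 1: Select minimum -4 at index 3, swap -> [-4, -1, 8, 19]
Pass 2: Select minimum -1 at index 1, swap -> [-4, -1, 8, 19]


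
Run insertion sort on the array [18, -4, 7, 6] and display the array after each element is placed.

First element 18 is already 'sorted'
Insert -4: shifted 1 elements -> [-4, 18, 7, 6]
Insert 7: shifted 1 elements -> [-4, 7, 18, 6]
Insert 6: shifted 2 elements -> [-4, 6, 7, 18]


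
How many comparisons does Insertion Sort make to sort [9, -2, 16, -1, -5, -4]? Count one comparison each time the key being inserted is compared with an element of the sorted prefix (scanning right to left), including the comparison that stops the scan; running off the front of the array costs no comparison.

Insert -2: 9 > -2 (shift), reached front = 1 comparison(s) -> [-2, 9, 16, -1, -5, -4]
Insert 16: 9 <= 16 (stop) = 1 comparison(s) -> [-2, 9, 16, -1, -5, -4]
Insert -1: 16 > -1 (shift), 9 > -1 (shift), -2 <= -1 (stop) = 3 comparison(s) -> [-2, -1, 9, 16, -5, -4]
Insert -5: 16 > -5 (shift), 9 > -5 (shift), -1 > -5 (shift), -2 > -5 (shift), reached front = 4 comparison(s) -> [-5, -2, -1, 9, 16, -4]
Insert -4: 16 > -4 (shift), 9 > -4 (shift), -1 > -4 (shift), -2 > -4 (shift), -5 <= -4 (stop) = 5 comparison(s) -> [-5, -4, -2, -1, 9, 16]
Total comparisons: 1 + 1 + 3 + 4 + 5 = 14


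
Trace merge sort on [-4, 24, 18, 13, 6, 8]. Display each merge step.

Divide and conquer:
  Merge [24] + [18] -> [18, 24]
  Merge [-4] + [18, 24] -> [-4, 18, 24]
  Merge [6] + [8] -> [6, 8]
  Merge [13] + [6, 8] -> [6, 8, 13]
  Merge [-4, 18, 24] + [6, 8, 13] -> [-4, 6, 8, 13, 18, 24]


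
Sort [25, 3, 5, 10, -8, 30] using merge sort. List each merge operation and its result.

Divide and conquer:
  Merge [3] + [5] -> [3, 5]
  Merge [25] + [3, 5] -> [3, 5, 25]
  Merge [-8] + [30] -> [-8, 30]
  Merge [10] + [-8, 30] -> [-8, 10, 30]
  Merge [3, 5, 25] + [-8, 10, 30] -> [-8, 3, 5, 10, 25, 30]


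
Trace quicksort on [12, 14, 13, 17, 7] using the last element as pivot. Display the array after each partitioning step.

Partition 1: pivot=7 at index 0 -> [7, 14, 13, 17, 12]
Partition 2: pivot=12 at index 1 -> [7, 12, 13, 17, 14]
Partition 3: pivot=14 at index 3 -> [7, 12, 13, 14, 17]


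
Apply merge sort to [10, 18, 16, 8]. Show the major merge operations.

Divide and conquer:
  Merge [10] + [18] -> [10, 18]
  Merge [16] + [8] -> [8, 16]
  Merge [10, 18] + [8, 16] -> [8, 10, 16, 18]


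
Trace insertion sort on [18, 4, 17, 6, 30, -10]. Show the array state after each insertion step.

First element 18 is already 'sorted'
Insert 4: shifted 1 elements -> [4, 18, 17, 6, 30, -10]
Insert 17: shifted 1 elements -> [4, 17, 18, 6, 30, -10]
Insert 6: shifted 2 elements -> [4, 6, 17, 18, 30, -10]
Insert 30: shifted 0 elements -> [4, 6, 17, 18, 30, -10]
Insert -10: shifted 5 elements -> [-10, 4, 6, 17, 18, 30]


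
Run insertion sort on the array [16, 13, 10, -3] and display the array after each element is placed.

First element 16 is already 'sorted'
Insert 13: shifted 1 elements -> [13, 16, 10, -3]
Insert 10: shifted 2 elements -> [10, 13, 16, -3]
Insert -3: shifted 3 elements -> [-3, 10, 13, 16]


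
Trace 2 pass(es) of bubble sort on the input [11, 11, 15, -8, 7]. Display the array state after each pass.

After pass 1: [11, 11, -8, 7, 15] (2 swaps)
After pass 2: [11, -8, 7, 11, 15] (2 swaps)
Total swaps: 4


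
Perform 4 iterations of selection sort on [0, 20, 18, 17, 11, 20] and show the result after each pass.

Pass 1: Select minimum 0 at index 0, swap -> [0, 20, 18, 17, 11, 20]
Pass 2: Select minimum 11 at index 4, swap -> [0, 11, 18, 17, 20, 20]
Pass 3: Select minimum 17 at index 3, swap -> [0, 11, 17, 18, 20, 20]
Pass 4: Select minimum 18 at index 3, swap -> [0, 11, 17, 18, 20, 20]


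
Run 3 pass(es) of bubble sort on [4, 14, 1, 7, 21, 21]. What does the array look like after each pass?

After pass 1: [4, 1, 7, 14, 21, 21] (2 swaps)
After pass 2: [1, 4, 7, 14, 21, 21] (1 swaps)
After pass 3: [1, 4, 7, 14, 21, 21] (0 swaps)
Total swaps: 3


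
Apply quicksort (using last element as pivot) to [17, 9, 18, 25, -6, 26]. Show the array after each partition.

Partition 1: pivot=26 at index 5 -> [17, 9, 18, 25, -6, 26]
Partition 2: pivot=-6 at index 0 -> [-6, 9, 18, 25, 17, 26]
Partition 3: pivot=17 at index 2 -> [-6, 9, 17, 25, 18, 26]
Partition 4: pivot=18 at index 3 -> [-6, 9, 17, 18, 25, 26]


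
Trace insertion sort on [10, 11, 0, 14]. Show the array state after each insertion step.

First element 10 is already 'sorted'
Insert 11: shifted 0 elements -> [10, 11, 0, 14]
Insert 0: shifted 2 elements -> [0, 10, 11, 14]
Insert 14: shifted 0 elements -> [0, 10, 11, 14]


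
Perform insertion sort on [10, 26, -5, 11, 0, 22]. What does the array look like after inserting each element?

First element 10 is already 'sorted'
Insert 26: shifted 0 elements -> [10, 26, -5, 11, 0, 22]
Insert -5: shifted 2 elements -> [-5, 10, 26, 11, 0, 22]
Insert 11: shifted 1 elements -> [-5, 10, 11, 26, 0, 22]
Insert 0: shifted 3 elements -> [-5, 0, 10, 11, 26, 22]
Insert 22: shifted 1 elements -> [-5, 0, 10, 11, 22, 26]


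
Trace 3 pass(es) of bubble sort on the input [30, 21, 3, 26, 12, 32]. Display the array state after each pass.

After pass 1: [21, 3, 26, 12, 30, 32] (4 swaps)
After pass 2: [3, 21, 12, 26, 30, 32] (2 swaps)
After pass 3: [3, 12, 21, 26, 30, 32] (1 swaps)
Total swaps: 7


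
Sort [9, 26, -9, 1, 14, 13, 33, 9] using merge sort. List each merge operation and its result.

Divide and conquer:
  Merge [9] + [26] -> [9, 26]
  Merge [-9] + [1] -> [-9, 1]
  Merge [9, 26] + [-9, 1] -> [-9, 1, 9, 26]
  Merge [14] + [13] -> [13, 14]
  Merge [33] + [9] -> [9, 33]
  Merge [13, 14] + [9, 33] -> [9, 13, 14, 33]
  Merge [-9, 1, 9, 26] + [9, 13, 14, 33] -> [-9, 1, 9, 9, 13, 14, 26, 33]


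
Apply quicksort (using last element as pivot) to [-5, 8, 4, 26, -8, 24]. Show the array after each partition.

Partition 1: pivot=24 at index 4 -> [-5, 8, 4, -8, 24, 26]
Partition 2: pivot=-8 at index 0 -> [-8, 8, 4, -5, 24, 26]
Partition 3: pivot=-5 at index 1 -> [-8, -5, 4, 8, 24, 26]
Partition 4: pivot=8 at index 3 -> [-8, -5, 4, 8, 24, 26]


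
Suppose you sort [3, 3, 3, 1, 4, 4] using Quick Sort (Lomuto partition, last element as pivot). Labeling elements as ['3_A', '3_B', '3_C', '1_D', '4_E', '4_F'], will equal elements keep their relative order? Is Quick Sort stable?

Trace Quick Sort on the labeled array (the key is the number; the letter only tracks identity):
  Partition indices 0..5 around pivot 4_F -> [3_A, 3_B, 3_C, 1_D, 4_E, 4_F]
  Partition indices 0..4 around pivot 4_E -> [3_A, 3_B, 3_C, 1_D, 4_E, 4_F]
  Partition indices 0..3 around pivot 1_D -> [1_D, 3_B, 3_C, 3_A, 4_E, 4_F]
  Partition indices 1..3 around pivot 3_A -> [1_D, 3_B, 3_C, 3_A, 4_E, 4_F]
  Partition indices 1..2 around pivot 3_C -> [1_D, 3_B, 3_C, 3_A, 4_E, 4_F]
Final order: [1_D, 3_B, 3_C, 3_A, 4_E, 4_F]
Equal keys:
  value 3: originally 3_A, 3_B, 3_C; after sorting 3_B, 3_C, 3_A -> order changed
  value 4: originally 4_E, 4_F; after sorting 4_E, 4_F -> order preserved
Equal keys were reordered, so Quick Sort is not stable: partition swaps elements across long distances and can reorder equal keys. (One such input is enough; an unstable sort may happen to preserve order on other inputs, but it gives no guarantee.)
Answer: Not stable


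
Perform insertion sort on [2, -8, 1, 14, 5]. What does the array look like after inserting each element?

First element 2 is already 'sorted'
Insert -8: shifted 1 elements -> [-8, 2, 1, 14, 5]
Insert 1: shifted 1 elements -> [-8, 1, 2, 14, 5]
Insert 14: shifted 0 elements -> [-8, 1, 2, 14, 5]
Insert 5: shifted 1 elements -> [-8, 1, 2, 5, 14]


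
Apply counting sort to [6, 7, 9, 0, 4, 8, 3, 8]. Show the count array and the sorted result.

Count array: [1, 0, 0, 1, 1, 0, 1, 1, 2, 1]
(count[i] = number of elements equal to i)
Cumulative count: [1, 1, 1, 2, 3, 3, 4, 5, 7, 8]
Sorted: [0, 3, 4, 6, 7, 8, 8, 9]


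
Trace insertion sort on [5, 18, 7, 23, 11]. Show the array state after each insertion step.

First element 5 is already 'sorted'
Insert 18: shifted 0 elements -> [5, 18, 7, 23, 11]
Insert 7: shifted 1 elements -> [5, 7, 18, 23, 11]
Insert 23: shifted 0 elements -> [5, 7, 18, 23, 11]
Insert 11: shifted 2 elements -> [5, 7, 11, 18, 23]


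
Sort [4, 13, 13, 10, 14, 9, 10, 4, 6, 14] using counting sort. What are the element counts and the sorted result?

Count array: [0, 0, 0, 0, 2, 0, 1, 0, 0, 1, 2, 0, 0, 2, 2]
(count[i] = number of elements equal to i)
Cumulative count: [0, 0, 0, 0, 2, 2, 3, 3, 3, 4, 6, 6, 6, 8, 10]
Sorted: [4, 4, 6, 9, 10, 10, 13, 13, 14, 14]


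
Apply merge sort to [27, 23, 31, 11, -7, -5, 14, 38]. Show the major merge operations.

Divide and conquer:
  Merge [27] + [23] -> [23, 27]
  Merge [31] + [11] -> [11, 31]
  Merge [23, 27] + [11, 31] -> [11, 23, 27, 31]
  Merge [-7] + [-5] -> [-7, -5]
  Merge [14] + [38] -> [14, 38]
  Merge [-7, -5] + [14, 38] -> [-7, -5, 14, 38]
  Merge [11, 23, 27, 31] + [-7, -5, 14, 38] -> [-7, -5, 11, 14, 23, 27, 31, 38]


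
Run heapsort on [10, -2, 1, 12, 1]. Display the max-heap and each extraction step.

Build heap: [12, 10, 1, -2, 1]
Extract 12: [10, 1, 1, -2, 12]
Extract 10: [1, -2, 1, 10, 12]
Extract 1: [1, -2, 1, 10, 12]
Extract 1: [-2, 1, 1, 10, 12]


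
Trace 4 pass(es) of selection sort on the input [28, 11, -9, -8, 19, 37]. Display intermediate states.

Pass 1: Select minimum -9 at index 2, swap -> [-9, 11, 28, -8, 19, 37]
Pass 2: Select minimum -8 at index 3, swap -> [-9, -8, 28, 11, 19, 37]
Pass 3: Select minimum 11 at index 3, swap -> [-9, -8, 11, 28, 19, 37]
Pass 4: Select minimum 19 at index 4, swap -> [-9, -8, 11, 19, 28, 37]


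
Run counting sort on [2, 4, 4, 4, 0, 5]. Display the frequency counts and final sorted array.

Count array: [1, 0, 1, 0, 3, 1]
(count[i] = number of elements equal to i)
Cumulative count: [1, 1, 2, 2, 5, 6]
Sorted: [0, 2, 4, 4, 4, 5]


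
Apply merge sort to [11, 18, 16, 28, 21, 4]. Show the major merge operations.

Divide and conquer:
  Merge [18] + [16] -> [16, 18]
  Merge [11] + [16, 18] -> [11, 16, 18]
  Merge [21] + [4] -> [4, 21]
  Merge [28] + [4, 21] -> [4, 21, 28]
  Merge [11, 16, 18] + [4, 21, 28] -> [4, 11, 16, 18, 21, 28]


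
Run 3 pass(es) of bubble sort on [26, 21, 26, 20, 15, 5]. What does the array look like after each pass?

After pass 1: [21, 26, 20, 15, 5, 26] (4 swaps)
After pass 2: [21, 20, 15, 5, 26, 26] (3 swaps)
After pass 3: [20, 15, 5, 21, 26, 26] (3 swaps)
Total swaps: 10


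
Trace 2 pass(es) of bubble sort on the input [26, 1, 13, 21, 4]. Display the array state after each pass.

After pass 1: [1, 13, 21, 4, 26] (4 swaps)
After pass 2: [1, 13, 4, 21, 26] (1 swaps)
Total swaps: 5


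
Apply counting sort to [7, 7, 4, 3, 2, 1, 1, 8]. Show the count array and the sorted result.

Count array: [0, 2, 1, 1, 1, 0, 0, 2, 1]
(count[i] = number of elements equal to i)
Cumulative count: [0, 2, 3, 4, 5, 5, 5, 7, 8]
Sorted: [1, 1, 2, 3, 4, 7, 7, 8]


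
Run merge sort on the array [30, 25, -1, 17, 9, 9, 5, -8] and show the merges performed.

Divide and conquer:
  Merge [30] + [25] -> [25, 30]
  Merge [-1] + [17] -> [-1, 17]
  Merge [25, 30] + [-1, 17] -> [-1, 17, 25, 30]
  Merge [9] + [9] -> [9, 9]
  Merge [5] + [-8] -> [-8, 5]
  Merge [9, 9] + [-8, 5] -> [-8, 5, 9, 9]
  Merge [-1, 17, 25, 30] + [-8, 5, 9, 9] -> [-8, -1, 5, 9, 9, 17, 25, 30]


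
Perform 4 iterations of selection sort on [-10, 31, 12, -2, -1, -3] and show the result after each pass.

Pass 1: Select minimum -10 at index 0, swap -> [-10, 31, 12, -2, -1, -3]
Pass 2: Select minimum -3 at index 5, swap -> [-10, -3, 12, -2, -1, 31]
Pass 3: Select minimum -2 at index 3, swap -> [-10, -3, -2, 12, -1, 31]
Pass 4: Select minimum -1 at index 4, swap -> [-10, -3, -2, -1, 12, 31]


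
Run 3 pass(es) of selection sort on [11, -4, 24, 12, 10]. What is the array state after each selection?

Pass 1: Select minimum -4 at index 1, swap -> [-4, 11, 24, 12, 10]
Pass 2: Select minimum 10 at index 4, swap -> [-4, 10, 24, 12, 11]
Pass 3: Select minimum 11 at index 4, swap -> [-4, 10, 11, 12, 24]


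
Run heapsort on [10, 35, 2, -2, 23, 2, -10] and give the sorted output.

Build heap: [35, 23, 2, -2, 10, 2, -10]
Extract 35: [23, 10, 2, -2, -10, 2, 35]
Extract 23: [10, 2, 2, -2, -10, 23, 35]
Extract 10: [2, -2, 2, -10, 10, 23, 35]
Extract 2: [2, -2, -10, 2, 10, 23, 35]
Extract 2: [-2, -10, 2, 2, 10, 23, 35]
Extract -2: [-10, -2, 2, 2, 10, 23, 35]


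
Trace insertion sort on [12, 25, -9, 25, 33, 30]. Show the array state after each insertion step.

First element 12 is already 'sorted'
Insert 25: shifted 0 elements -> [12, 25, -9, 25, 33, 30]
Insert -9: shifted 2 elements -> [-9, 12, 25, 25, 33, 30]
Insert 25: shifted 0 elements -> [-9, 12, 25, 25, 33, 30]
Insert 33: shifted 0 elements -> [-9, 12, 25, 25, 33, 30]
Insert 30: shifted 1 elements -> [-9, 12, 25, 25, 30, 33]


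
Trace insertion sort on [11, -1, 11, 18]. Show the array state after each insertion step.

First element 11 is already 'sorted'
Insert -1: shifted 1 elements -> [-1, 11, 11, 18]
Insert 11: shifted 0 elements -> [-1, 11, 11, 18]
Insert 18: shifted 0 elements -> [-1, 11, 11, 18]


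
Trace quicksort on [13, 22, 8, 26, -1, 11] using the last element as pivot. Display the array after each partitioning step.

Partition 1: pivot=11 at index 2 -> [8, -1, 11, 26, 22, 13]
Partition 2: pivot=-1 at index 0 -> [-1, 8, 11, 26, 22, 13]
Partition 3: pivot=13 at index 3 -> [-1, 8, 11, 13, 22, 26]
Partition 4: pivot=26 at index 5 -> [-1, 8, 11, 13, 22, 26]


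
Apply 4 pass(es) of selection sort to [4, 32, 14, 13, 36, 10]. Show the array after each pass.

Pass 1: Select minimum 4 at index 0, swap -> [4, 32, 14, 13, 36, 10]
Pass 2: Select minimum 10 at index 5, swap -> [4, 10, 14, 13, 36, 32]
Pass 3: Select minimum 13 at index 3, swap -> [4, 10, 13, 14, 36, 32]
Pass 4: Select minimum 14 at index 3, swap -> [4, 10, 13, 14, 36, 32]
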